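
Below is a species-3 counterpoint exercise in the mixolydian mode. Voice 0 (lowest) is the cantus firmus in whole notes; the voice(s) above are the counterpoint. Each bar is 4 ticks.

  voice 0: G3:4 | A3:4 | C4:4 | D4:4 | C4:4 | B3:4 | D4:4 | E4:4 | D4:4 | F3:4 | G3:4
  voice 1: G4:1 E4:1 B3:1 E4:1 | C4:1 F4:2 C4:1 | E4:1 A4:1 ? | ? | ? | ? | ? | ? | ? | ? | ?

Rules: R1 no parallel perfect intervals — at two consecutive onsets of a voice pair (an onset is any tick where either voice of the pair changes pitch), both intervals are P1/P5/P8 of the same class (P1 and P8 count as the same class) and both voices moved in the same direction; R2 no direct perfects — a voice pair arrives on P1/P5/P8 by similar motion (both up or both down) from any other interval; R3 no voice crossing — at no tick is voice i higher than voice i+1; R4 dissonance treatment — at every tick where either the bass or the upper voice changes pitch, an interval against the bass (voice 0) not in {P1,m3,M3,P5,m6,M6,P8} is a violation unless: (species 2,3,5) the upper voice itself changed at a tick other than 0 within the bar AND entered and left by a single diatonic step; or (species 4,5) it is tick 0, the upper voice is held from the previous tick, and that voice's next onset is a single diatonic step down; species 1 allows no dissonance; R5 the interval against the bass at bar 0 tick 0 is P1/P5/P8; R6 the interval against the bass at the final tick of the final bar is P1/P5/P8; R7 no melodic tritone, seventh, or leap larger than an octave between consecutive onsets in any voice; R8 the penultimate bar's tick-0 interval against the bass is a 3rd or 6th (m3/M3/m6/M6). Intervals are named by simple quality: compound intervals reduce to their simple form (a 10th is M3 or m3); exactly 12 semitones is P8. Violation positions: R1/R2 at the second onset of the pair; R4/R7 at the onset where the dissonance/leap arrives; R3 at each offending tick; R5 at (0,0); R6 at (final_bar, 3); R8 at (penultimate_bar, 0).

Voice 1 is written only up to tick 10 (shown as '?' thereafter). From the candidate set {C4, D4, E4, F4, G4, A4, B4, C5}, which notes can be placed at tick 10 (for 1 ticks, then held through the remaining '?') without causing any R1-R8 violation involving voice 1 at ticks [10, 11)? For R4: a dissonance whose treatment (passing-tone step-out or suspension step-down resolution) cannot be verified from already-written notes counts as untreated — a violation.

C4: legal
D4: violates R4
E4: legal
F4: violates R4
G4: legal
A4: legal
B4: violates R4
C5: legal

{A4, C4, C5, E4, G4}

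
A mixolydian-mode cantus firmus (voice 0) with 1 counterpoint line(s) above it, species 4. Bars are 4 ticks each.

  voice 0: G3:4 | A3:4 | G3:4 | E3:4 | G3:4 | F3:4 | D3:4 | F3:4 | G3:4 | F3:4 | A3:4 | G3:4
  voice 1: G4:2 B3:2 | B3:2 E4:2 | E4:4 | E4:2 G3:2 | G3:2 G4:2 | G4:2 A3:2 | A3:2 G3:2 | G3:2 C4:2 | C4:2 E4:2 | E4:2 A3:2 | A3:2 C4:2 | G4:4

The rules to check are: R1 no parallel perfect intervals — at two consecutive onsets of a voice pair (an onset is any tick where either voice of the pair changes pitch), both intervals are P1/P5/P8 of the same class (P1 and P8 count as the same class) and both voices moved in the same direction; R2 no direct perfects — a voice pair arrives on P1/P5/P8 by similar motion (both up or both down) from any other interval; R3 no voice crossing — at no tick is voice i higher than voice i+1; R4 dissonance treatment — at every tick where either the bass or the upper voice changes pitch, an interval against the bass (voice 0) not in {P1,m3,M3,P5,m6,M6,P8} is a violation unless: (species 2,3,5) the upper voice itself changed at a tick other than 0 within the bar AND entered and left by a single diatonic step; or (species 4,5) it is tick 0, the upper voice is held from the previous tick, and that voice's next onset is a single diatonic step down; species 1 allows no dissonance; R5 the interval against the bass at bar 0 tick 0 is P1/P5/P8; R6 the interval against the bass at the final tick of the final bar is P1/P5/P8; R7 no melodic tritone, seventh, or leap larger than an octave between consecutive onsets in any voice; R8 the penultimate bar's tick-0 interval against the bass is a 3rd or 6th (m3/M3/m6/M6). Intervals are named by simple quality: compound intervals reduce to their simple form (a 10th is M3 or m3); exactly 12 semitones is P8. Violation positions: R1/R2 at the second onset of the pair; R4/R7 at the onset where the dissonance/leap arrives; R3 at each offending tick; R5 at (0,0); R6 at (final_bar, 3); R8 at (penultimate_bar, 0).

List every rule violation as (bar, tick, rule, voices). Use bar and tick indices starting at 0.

(1, 0, R4, (0, 1))
(5, 0, R4, (0, 1))
(5, 2, R7, (1,))
(6, 2, R4, (0, 1))
(7, 0, R4, (0, 1))
(8, 0, R4, (0, 1))
(9, 0, R4, (0, 1))
(10, 0, R8, (0, 1))

bar 0: v0=G3 v1=G4 downbeat P8
bar 1: v0=A3 v1=B3 downbeat M2
bar 2: v0=G3 v1=E4 downbeat M6
bar 3: v0=E3 v1=E4 downbeat P8
bar 4: v0=G3 v1=G3 downbeat P1
bar 5: v0=F3 v1=G4 downbeat M2
bar 6: v0=D3 v1=A3 downbeat P5
bar 7: v0=F3 v1=G3 downbeat M2
bar 8: v0=G3 v1=C4 downbeat P4
bar 9: v0=F3 v1=E4 downbeat M7
bar 10: v0=A3 v1=A3 downbeat P1
bar 11: v0=G3 v1=G4 downbeat P8
  -> R4 @ bar 1 tick 0 v(0, 1): A3/B3 M2 untreated
  -> R4 @ bar 5 tick 0 v(0, 1): F3/G4 M2 untreated
  -> R7 @ bar 5 tick 2 v(1,): G4->A3 leap 10st
  -> R4 @ bar 6 tick 2 v(0, 1): D3/G3 P4 untreated
  -> R4 @ bar 7 tick 0 v(0, 1): F3/G3 M2 untreated
  -> R4 @ bar 8 tick 0 v(0, 1): G3/C4 P4 untreated
  -> R4 @ bar 9 tick 0 v(0, 1): F3/E4 M7 untreated
  -> R8 @ bar 10 tick 0 v(0, 1): penult P1 not 3rd/6th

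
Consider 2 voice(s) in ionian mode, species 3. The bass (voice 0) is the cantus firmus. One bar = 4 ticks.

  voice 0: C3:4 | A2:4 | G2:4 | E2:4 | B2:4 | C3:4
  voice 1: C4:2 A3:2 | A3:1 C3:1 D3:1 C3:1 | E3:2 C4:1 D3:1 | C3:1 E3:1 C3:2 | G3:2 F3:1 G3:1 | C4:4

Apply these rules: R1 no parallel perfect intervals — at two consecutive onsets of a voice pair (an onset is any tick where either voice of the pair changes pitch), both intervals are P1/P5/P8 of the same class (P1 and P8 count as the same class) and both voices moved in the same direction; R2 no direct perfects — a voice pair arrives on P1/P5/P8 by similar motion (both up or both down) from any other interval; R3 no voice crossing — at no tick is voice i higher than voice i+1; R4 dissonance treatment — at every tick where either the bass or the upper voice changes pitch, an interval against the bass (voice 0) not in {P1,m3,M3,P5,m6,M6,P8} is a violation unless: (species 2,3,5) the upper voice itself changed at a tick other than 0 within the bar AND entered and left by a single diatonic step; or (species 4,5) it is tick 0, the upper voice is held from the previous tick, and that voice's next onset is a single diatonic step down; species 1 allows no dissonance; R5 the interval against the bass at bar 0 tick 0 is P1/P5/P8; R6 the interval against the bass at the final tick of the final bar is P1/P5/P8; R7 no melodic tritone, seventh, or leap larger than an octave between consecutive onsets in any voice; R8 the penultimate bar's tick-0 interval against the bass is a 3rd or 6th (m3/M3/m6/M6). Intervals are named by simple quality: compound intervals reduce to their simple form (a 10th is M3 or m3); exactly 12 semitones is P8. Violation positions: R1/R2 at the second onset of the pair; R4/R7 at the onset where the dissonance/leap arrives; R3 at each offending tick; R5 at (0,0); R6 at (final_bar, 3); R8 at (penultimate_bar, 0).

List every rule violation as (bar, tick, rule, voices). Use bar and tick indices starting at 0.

(2, 2, R4, (0, 1))
(2, 3, R7, (1,))
(5, 0, R2, (0, 1))

bar 0: v0=C3 v1=C4 downbeat P8
bar 1: v0=A2 v1=A3 downbeat P8
bar 2: v0=G2 v1=E3 downbeat M6
bar 3: v0=E2 v1=C3 downbeat m6
bar 4: v0=B2 v1=G3 downbeat m6
bar 5: v0=C3 v1=C4 downbeat P8
  -> R4 @ bar 2 tick 2 v(0, 1): G2/C4 P4 untreated
  -> R7 @ bar 2 tick 3 v(1,): C4->D3 leap 10st
  -> R2 @ bar 5 tick 0 v(0, 1): B2/G3 m6 -> C3/C4 P8 similar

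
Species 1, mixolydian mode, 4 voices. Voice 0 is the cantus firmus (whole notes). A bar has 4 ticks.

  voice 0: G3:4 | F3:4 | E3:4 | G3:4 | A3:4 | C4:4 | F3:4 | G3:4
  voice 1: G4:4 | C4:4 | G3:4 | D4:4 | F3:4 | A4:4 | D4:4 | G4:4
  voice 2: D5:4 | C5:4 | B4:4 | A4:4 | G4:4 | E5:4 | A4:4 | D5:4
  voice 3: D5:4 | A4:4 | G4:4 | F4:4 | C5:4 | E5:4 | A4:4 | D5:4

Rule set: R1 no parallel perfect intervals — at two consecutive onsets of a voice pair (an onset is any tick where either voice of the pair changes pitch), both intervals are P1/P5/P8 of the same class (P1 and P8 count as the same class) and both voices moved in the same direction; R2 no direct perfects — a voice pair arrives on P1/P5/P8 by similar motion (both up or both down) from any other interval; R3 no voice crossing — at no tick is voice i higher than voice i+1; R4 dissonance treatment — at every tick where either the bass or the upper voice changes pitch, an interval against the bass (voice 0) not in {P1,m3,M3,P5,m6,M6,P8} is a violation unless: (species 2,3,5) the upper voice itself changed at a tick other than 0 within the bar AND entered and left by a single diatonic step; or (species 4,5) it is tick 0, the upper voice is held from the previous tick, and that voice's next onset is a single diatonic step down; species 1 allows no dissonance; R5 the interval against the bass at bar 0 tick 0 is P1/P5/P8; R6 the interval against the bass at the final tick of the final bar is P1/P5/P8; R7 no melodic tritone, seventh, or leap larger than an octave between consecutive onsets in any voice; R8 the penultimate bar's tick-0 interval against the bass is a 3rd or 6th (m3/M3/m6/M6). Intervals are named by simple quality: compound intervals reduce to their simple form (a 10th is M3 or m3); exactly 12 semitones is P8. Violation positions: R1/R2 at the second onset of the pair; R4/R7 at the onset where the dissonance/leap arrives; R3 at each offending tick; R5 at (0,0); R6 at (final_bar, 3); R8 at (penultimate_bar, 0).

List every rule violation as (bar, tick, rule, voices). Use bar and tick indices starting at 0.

bar 0: v0=G3 v1=G4 v2=D5 v3=D5 downbeat P5
bar 1: v0=F3 v1=C4 v2=C5 v3=A4 downbeat M3
bar 2: v0=E3 v1=G3 v2=B4 v3=G4 downbeat m3
bar 3: v0=G3 v1=D4 v2=A4 v3=F4 downbeat m7
bar 4: v0=A3 v1=F3 v2=G4 v3=C5 downbeat m3
bar 5: v0=C4 v1=A4 v2=E5 v3=E5 downbeat M3
bar 6: v0=F3 v1=D4 v2=A4 v3=A4 downbeat M3
bar 7: v0=G3 v1=G4 v2=D5 v3=D5 downbeat P5
  -> R1 @ bar 1 tick 0 v(0, 2): G3/D5 P5 -> F3/C5 P5 similar
  -> R2 @ bar 1 tick 0 v(0, 1): G3/G4 P8 -> F3/C4 P5 similar
  -> R2 @ bar 1 tick 0 v(1, 2): G4/D5 P5 -> C4/C5 P8 similar
  -> R3 @ bar 1 tick 0 v(2, 3): C5 above A4
  -> R3 @ bar 1 tick 1 v(2, 3): C5 above A4
  -> R3 @ bar 1 tick 2 v(2, 3): C5 above A4
  -> R3 @ bar 1 tick 3 v(2, 3): C5 above A4
  -> R1 @ bar 2 tick 0 v(0, 2): F3/C5 P5 -> E3/B4 P5 similar
  -> R2 @ bar 2 tick 0 v(1, 3): C4/A4 M6 -> G3/G4 P8 similar
  -> R3 @ bar 2 tick 0 v(2, 3): B4 above G4
  -> R3 @ bar 2 tick 1 v(2, 3): B4 above G4
  -> R3 @ bar 2 tick 2 v(2, 3): B4 above G4
  -> R3 @ bar 2 tick 3 v(2, 3): B4 above G4
  -> R2 @ bar 3 tick 0 v(0, 1): E3/G3 m3 -> G3/D4 P5 similar
  -> R3 @ bar 3 tick 0 v(2, 3): A4 above F4
  -> R4 @ bar 3 tick 0 v(0, 2): G3/A4 M2 untreated
  -> R4 @ bar 3 tick 0 v(0, 3): G3/F4 m7 untreated
  -> R3 @ bar 3 tick 1 v(2, 3): A4 above F4
  -> R3 @ bar 3 tick 2 v(2, 3): A4 above F4
  -> R3 @ bar 3 tick 3 v(2, 3): A4 above F4
  -> R3 @ bar 4 tick 0 v(0, 1): A3 above F3
  -> R4 @ bar 4 tick 0 v(0, 2): A3/G4 m7 untreated
  -> R3 @ bar 4 tick 1 v(0, 1): A3 above F3
  -> R3 @ bar 4 tick 2 v(0, 1): A3 above F3
  -> R3 @ bar 4 tick 3 v(0, 1): A3 above F3
  -> R1 @ bar 5 tick 0 v(1, 3): F3/C5 P5 -> A4/E5 P5 similar
  -> R2 @ bar 5 tick 0 v(1, 2): F3/G4 M2 -> A4/E5 P5 similar
  -> R2 @ bar 5 tick 0 v(2, 3): G4/C5 P4 -> E5/E5 P1 similar
  -> R7 @ bar 5 tick 0 v(1,): F3->A4 leap 16st
  -> R1 @ bar 6 tick 0 v(1, 2): A4/E5 P5 -> D4/A4 P5 similar
  -> R1 @ bar 6 tick 0 v(1, 3): A4/E5 P5 -> D4/A4 P5 similar
  -> R1 @ bar 6 tick 0 v(2, 3): E5/E5 P1 -> A4/A4 P1 similar
  -> R1 @ bar 7 tick 0 v(1, 2): D4/A4 P5 -> G4/D5 P5 similar
  -> R1 @ bar 7 tick 0 v(1, 3): D4/A4 P5 -> G4/D5 P5 similar
  -> R1 @ bar 7 tick 0 v(2, 3): A4/A4 P1 -> D5/D5 P1 similar
  -> R2 @ bar 7 tick 0 v(0, 1): F3/D4 M6 -> G3/G4 P8 similar
  -> R2 @ bar 7 tick 0 v(0, 2): F3/A4 M3 -> G3/D5 P5 similar
  -> R2 @ bar 7 tick 0 v(0, 3): F3/A4 M3 -> G3/D5 P5 similar

(1, 0, R1, (0, 2))
(1, 0, R2, (0, 1))
(1, 0, R2, (1, 2))
(1, 0, R3, (2, 3))
(1, 1, R3, (2, 3))
(1, 2, R3, (2, 3))
(1, 3, R3, (2, 3))
(2, 0, R1, (0, 2))
(2, 0, R2, (1, 3))
(2, 0, R3, (2, 3))
(2, 1, R3, (2, 3))
(2, 2, R3, (2, 3))
(2, 3, R3, (2, 3))
(3, 0, R2, (0, 1))
(3, 0, R3, (2, 3))
(3, 0, R4, (0, 2))
(3, 0, R4, (0, 3))
(3, 1, R3, (2, 3))
(3, 2, R3, (2, 3))
(3, 3, R3, (2, 3))
(4, 0, R3, (0, 1))
(4, 0, R4, (0, 2))
(4, 1, R3, (0, 1))
(4, 2, R3, (0, 1))
(4, 3, R3, (0, 1))
(5, 0, R1, (1, 3))
(5, 0, R2, (1, 2))
(5, 0, R2, (2, 3))
(5, 0, R7, (1,))
(6, 0, R1, (1, 2))
(6, 0, R1, (1, 3))
(6, 0, R1, (2, 3))
(7, 0, R1, (1, 2))
(7, 0, R1, (1, 3))
(7, 0, R1, (2, 3))
(7, 0, R2, (0, 1))
(7, 0, R2, (0, 2))
(7, 0, R2, (0, 3))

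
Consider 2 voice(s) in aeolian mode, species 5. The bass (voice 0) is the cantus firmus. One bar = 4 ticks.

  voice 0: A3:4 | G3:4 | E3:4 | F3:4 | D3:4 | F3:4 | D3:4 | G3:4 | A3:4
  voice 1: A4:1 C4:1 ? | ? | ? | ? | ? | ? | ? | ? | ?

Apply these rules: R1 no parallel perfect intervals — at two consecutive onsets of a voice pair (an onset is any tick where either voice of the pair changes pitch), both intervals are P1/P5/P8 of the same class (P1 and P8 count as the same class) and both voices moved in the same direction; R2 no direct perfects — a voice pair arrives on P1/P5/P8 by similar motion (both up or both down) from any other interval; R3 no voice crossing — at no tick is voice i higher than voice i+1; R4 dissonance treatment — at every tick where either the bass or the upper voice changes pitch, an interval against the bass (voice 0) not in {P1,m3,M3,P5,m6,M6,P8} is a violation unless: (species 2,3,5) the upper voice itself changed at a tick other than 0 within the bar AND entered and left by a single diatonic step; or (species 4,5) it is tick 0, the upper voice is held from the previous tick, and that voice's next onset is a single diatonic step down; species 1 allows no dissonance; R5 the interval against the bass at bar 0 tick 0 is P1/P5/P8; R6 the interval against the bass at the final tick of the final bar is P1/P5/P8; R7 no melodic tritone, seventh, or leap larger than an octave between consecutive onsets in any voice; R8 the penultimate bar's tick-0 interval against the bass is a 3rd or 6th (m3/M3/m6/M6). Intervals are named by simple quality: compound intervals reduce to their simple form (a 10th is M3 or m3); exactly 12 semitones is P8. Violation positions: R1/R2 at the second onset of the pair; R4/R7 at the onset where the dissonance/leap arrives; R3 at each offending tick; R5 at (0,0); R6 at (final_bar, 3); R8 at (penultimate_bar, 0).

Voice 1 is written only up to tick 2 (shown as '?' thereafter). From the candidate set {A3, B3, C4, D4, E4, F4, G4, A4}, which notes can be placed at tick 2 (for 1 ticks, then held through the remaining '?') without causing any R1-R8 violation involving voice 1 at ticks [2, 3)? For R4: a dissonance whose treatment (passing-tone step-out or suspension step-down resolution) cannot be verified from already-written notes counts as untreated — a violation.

A3: legal
B3: violates R4
C4: legal
D4: violates R4
E4: legal
F4: legal
G4: violates R4
A4: legal

{A3, A4, C4, E4, F4}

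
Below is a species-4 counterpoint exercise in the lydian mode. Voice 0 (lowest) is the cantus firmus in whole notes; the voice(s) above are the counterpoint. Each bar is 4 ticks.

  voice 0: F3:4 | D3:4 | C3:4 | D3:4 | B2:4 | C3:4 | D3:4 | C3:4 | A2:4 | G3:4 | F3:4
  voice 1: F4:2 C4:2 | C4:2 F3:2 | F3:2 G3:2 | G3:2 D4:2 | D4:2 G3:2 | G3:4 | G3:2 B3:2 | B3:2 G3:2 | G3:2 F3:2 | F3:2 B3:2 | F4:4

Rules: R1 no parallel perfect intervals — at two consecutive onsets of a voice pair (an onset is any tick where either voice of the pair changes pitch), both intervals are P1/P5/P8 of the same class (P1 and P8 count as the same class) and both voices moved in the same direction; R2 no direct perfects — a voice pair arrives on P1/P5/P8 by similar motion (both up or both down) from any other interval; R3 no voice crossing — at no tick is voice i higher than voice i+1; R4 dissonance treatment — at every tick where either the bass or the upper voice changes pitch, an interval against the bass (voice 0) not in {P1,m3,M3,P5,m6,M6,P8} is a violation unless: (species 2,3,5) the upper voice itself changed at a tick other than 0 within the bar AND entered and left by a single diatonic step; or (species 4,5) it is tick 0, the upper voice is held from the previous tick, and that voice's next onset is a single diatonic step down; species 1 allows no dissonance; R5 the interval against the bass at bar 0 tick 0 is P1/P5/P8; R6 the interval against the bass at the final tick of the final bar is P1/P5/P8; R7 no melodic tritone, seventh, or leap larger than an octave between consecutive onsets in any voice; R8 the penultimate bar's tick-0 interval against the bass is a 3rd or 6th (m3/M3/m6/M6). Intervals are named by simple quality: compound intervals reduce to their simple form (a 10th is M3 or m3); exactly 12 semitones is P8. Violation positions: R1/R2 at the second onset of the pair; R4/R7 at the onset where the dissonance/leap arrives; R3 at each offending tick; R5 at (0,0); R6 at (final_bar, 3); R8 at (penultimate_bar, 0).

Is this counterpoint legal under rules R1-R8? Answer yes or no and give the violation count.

bar 0: v0=F3 v1=F4 (P8)
bar 1: v0=D3 v1=C4 (m7)
bar 2: v0=C3 v1=F3 (P4)
bar 3: v0=D3 v1=G3 (P4)
bar 4: v0=B2 v1=D4 (m3)
bar 5: v0=C3 v1=G3 (P5)
bar 6: v0=D3 v1=G3 (P4)
bar 7: v0=C3 v1=B3 (M7)
bar 8: v0=A2 v1=G3 (m7)
bar 9: v0=G3 v1=F3 (M2)
bar 10: v0=F3 v1=F4 (P8)
  R4 @ bar1.0: D3/C4 m7 untreated
  R4 @ bar2.0: C3/F3 P4 untreated
  R4 @ bar3.0: D3/G3 P4 untreated
  R4 @ bar6.0: D3/G3 P4 untreated
  R4 @ bar7.0: C3/B3 M7 untreated
  R3 @ bar9.0: G3 above F3
  R4 @ bar9.0: G3/F3 M2 untreated
  R7 @ bar9.0: A2->G3 leap 10st
  R8 @ bar9.0: penult M2 not 3rd/6th
  R3 @ bar9.1: G3 above F3
  R7 @ bar9.2: F3->B3 leap 6st
  R7 @ bar10.0: B3->F4 leap 6st

No (12 violations)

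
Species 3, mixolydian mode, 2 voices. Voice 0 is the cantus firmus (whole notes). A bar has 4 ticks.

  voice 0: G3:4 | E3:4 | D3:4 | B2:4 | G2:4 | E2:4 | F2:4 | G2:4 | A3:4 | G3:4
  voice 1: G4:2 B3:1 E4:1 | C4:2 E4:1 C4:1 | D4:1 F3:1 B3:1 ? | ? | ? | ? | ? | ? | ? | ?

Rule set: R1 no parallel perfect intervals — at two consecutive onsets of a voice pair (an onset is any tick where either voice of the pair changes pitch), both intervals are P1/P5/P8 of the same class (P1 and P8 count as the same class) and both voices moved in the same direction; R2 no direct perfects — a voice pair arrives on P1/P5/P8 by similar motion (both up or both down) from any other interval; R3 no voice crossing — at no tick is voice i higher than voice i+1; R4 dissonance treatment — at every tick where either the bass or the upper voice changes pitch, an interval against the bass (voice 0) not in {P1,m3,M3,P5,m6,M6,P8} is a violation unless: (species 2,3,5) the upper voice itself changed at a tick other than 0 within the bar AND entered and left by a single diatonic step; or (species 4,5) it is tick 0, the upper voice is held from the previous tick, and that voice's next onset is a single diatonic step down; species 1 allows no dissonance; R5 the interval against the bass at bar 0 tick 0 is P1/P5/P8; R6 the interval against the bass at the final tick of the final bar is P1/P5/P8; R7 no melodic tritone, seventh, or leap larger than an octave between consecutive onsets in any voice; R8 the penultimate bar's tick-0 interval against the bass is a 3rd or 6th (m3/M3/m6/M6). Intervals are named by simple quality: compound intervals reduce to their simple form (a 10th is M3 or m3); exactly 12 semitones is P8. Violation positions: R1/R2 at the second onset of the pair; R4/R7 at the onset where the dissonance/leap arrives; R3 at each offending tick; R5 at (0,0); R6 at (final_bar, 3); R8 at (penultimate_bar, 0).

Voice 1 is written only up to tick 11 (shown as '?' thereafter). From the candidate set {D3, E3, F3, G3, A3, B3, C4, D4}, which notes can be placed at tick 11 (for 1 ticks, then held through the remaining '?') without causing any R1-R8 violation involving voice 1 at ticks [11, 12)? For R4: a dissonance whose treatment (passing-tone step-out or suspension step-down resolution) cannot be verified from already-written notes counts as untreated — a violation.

D3: legal
E3: violates R4
F3: violates R7
G3: violates R4
A3: legal
B3: legal
C4: violates R4
D4: legal

{A3, B3, D3, D4}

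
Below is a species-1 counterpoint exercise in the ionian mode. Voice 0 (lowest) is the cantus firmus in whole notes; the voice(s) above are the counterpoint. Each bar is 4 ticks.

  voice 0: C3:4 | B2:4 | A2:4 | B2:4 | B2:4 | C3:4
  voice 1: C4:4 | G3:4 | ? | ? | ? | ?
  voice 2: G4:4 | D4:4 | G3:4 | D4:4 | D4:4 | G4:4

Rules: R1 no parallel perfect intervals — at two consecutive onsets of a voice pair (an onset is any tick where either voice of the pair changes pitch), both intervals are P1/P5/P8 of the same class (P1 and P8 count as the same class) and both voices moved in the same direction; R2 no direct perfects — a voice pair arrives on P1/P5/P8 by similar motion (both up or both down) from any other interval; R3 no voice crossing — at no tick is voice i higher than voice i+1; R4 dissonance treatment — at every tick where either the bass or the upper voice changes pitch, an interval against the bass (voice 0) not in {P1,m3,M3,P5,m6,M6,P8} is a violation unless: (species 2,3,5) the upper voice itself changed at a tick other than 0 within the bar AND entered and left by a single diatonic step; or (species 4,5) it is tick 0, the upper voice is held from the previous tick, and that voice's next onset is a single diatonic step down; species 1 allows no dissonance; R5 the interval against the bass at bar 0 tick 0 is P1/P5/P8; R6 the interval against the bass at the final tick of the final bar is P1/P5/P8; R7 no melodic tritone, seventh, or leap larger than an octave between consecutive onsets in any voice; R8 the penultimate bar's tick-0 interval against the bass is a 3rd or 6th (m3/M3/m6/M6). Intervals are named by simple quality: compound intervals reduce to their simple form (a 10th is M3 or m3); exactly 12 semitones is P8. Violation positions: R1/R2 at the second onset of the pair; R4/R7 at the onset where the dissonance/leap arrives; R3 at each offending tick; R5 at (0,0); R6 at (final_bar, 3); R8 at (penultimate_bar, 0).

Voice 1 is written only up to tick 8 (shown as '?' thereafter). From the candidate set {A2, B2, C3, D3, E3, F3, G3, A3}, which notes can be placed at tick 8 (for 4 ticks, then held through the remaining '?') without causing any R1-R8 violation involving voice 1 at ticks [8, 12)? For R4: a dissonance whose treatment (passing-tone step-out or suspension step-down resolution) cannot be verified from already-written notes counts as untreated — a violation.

A2: violates R2,R7
B2: violates R4
C3: violates R1
D3: violates R4
E3: violates R2
F3: legal
G3: violates R4
A3: violates R3

{F3}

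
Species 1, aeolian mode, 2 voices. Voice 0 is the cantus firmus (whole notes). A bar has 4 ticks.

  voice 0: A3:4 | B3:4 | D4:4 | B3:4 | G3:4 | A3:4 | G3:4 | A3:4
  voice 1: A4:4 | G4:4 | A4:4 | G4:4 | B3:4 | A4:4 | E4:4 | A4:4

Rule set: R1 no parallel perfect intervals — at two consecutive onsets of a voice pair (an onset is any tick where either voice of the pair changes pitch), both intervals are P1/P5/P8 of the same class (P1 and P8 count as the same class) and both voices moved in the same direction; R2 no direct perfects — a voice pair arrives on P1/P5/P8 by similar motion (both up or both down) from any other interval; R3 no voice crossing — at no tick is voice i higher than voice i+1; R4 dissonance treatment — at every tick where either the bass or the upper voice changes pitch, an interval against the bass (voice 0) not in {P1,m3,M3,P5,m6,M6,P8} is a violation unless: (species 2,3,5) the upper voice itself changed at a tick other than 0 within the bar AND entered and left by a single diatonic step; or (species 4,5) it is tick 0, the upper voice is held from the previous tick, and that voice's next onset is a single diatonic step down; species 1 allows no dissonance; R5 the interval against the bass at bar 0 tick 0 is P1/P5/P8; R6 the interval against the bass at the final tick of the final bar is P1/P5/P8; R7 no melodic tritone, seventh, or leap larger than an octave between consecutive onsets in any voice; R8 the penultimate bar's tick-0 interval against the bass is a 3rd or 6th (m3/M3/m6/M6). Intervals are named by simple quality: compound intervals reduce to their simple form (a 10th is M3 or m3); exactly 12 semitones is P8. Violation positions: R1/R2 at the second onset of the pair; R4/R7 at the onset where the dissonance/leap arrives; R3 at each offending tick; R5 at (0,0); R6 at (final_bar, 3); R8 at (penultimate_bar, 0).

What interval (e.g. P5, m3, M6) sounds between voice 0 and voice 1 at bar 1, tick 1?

voice 0=B3 voice 1=G4 -> m6

m6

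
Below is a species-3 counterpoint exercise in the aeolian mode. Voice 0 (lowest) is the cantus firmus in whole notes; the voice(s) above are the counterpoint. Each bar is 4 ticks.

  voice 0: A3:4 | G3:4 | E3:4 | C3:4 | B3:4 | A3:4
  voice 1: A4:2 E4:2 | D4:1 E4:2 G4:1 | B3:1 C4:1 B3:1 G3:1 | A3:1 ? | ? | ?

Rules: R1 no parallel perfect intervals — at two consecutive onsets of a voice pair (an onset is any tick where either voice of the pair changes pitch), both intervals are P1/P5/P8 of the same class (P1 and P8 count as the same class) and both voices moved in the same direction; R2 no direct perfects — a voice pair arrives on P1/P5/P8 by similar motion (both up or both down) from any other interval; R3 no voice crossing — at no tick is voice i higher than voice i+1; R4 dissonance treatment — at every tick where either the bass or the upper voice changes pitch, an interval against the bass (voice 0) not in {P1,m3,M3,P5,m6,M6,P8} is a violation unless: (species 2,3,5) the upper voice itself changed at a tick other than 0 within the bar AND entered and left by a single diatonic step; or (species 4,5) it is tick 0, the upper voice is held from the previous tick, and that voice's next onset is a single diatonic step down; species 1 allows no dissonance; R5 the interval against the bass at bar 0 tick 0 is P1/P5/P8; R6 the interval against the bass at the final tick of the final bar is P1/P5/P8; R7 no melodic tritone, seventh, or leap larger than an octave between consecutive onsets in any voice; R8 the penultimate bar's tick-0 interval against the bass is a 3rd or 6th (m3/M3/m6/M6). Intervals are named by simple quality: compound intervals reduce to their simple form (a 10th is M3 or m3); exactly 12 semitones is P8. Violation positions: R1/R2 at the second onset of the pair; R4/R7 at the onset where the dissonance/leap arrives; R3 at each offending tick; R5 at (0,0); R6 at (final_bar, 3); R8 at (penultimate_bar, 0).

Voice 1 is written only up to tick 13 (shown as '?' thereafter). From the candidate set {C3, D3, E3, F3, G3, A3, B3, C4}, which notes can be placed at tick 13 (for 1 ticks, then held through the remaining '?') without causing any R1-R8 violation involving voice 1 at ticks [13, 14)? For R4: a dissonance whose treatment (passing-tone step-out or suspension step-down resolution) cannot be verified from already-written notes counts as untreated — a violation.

{A3, C3, C4, E3, G3}

C3: legal
D3: violates R4
E3: legal
F3: violates R4
G3: legal
A3: legal
B3: violates R4
C4: legal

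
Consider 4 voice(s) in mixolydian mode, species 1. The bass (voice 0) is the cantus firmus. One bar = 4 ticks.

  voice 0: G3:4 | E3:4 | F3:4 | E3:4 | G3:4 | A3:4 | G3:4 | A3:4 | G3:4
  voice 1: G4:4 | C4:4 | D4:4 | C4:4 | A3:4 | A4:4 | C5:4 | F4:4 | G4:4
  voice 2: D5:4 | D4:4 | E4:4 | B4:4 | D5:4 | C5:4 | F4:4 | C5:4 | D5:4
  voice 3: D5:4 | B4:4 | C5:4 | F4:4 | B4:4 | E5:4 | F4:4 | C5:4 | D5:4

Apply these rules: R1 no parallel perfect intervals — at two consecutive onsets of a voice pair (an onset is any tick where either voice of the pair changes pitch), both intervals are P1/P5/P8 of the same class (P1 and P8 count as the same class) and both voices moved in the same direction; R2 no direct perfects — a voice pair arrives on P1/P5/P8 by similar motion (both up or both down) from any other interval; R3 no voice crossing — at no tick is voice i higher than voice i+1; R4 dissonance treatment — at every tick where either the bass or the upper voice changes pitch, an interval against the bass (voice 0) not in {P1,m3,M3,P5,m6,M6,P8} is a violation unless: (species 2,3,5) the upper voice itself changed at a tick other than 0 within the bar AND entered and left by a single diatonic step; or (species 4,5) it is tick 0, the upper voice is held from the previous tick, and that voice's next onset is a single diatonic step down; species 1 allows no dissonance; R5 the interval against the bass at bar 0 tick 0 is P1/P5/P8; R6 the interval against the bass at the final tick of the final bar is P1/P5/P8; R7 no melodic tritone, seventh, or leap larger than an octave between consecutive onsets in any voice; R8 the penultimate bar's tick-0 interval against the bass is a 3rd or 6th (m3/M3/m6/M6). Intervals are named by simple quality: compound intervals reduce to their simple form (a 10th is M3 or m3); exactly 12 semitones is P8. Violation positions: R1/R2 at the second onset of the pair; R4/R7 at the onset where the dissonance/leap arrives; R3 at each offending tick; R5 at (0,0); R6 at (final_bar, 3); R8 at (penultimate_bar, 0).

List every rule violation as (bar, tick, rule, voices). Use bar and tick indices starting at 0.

(1, 0, R1, (0, 3))
(1, 0, R4, (0, 2))
(2, 0, R1, (0, 3))
(2, 0, R4, (0, 2))
(3, 0, R3, (2, 3))
(3, 0, R4, (0, 3))
(3, 1, R3, (2, 3))
(3, 2, R3, (2, 3))
(3, 3, R3, (2, 3))
(4, 0, R1, (0, 2))
(4, 0, R3, (2, 3))
(4, 0, R4, (0, 1))
(4, 0, R7, (3,))
(4, 1, R3, (2, 3))
(4, 2, R3, (2, 3))
(4, 3, R3, (2, 3))
(5, 0, R2, (0, 1))
(5, 0, R2, (0, 3))
(5, 0, R2, (1, 3))
(6, 0, R2, (2, 3))
(6, 0, R3, (1, 2))
(6, 0, R4, (0, 1))
(6, 0, R4, (0, 2))
(6, 0, R4, (0, 3))
(6, 0, R7, (3,))
(6, 1, R3, (1, 2))
(6, 2, R3, (1, 2))
(6, 3, R3, (1, 2))
(7, 0, R1, (2, 3))
(8, 0, R1, (1, 2))
(8, 0, R1, (1, 3))
(8, 0, R1, (2, 3))

bar 0: v0=G3 v1=G4 v2=D5 v3=D5 downbeat P5
bar 1: v0=E3 v1=C4 v2=D4 v3=B4 downbeat P5
bar 2: v0=F3 v1=D4 v2=E4 v3=C5 downbeat P5
bar 3: v0=E3 v1=C4 v2=B4 v3=F4 downbeat m2
bar 4: v0=G3 v1=A3 v2=D5 v3=B4 downbeat M3
bar 5: v0=A3 v1=A4 v2=C5 v3=E5 downbeat P5
bar 6: v0=G3 v1=C5 v2=F4 v3=F4 downbeat m7
bar 7: v0=A3 v1=F4 v2=C5 v3=C5 downbeat m3
bar 8: v0=G3 v1=G4 v2=D5 v3=D5 downbeat P5
  -> R1 @ bar 1 tick 0 v(0, 3): G3/D5 P5 -> E3/B4 P5 similar
  -> R4 @ bar 1 tick 0 v(0, 2): E3/D4 m7 untreated
  -> R1 @ bar 2 tick 0 v(0, 3): E3/B4 P5 -> F3/C5 P5 similar
  -> R4 @ bar 2 tick 0 v(0, 2): F3/E4 M7 untreated
  -> R3 @ bar 3 tick 0 v(2, 3): B4 above F4
  -> R4 @ bar 3 tick 0 v(0, 3): E3/F4 m2 untreated
  -> R3 @ bar 3 tick 1 v(2, 3): B4 above F4
  -> R3 @ bar 3 tick 2 v(2, 3): B4 above F4
  -> R3 @ bar 3 tick 3 v(2, 3): B4 above F4
  -> R1 @ bar 4 tick 0 v(0, 2): E3/B4 P5 -> G3/D5 P5 similar
  -> R3 @ bar 4 tick 0 v(2, 3): D5 above B4
  -> R4 @ bar 4 tick 0 v(0, 1): G3/A3 M2 untreated
  -> R7 @ bar 4 tick 0 v(3,): F4->B4 leap 6st
  -> R3 @ bar 4 tick 1 v(2, 3): D5 above B4
  -> R3 @ bar 4 tick 2 v(2, 3): D5 above B4
  -> R3 @ bar 4 tick 3 v(2, 3): D5 above B4
  -> R2 @ bar 5 tick 0 v(0, 1): G3/A3 M2 -> A3/A4 P8 similar
  -> R2 @ bar 5 tick 0 v(0, 3): G3/B4 M3 -> A3/E5 P5 similar
  -> R2 @ bar 5 tick 0 v(1, 3): A3/B4 M2 -> A4/E5 P5 similar
  -> R2 @ bar 6 tick 0 v(2, 3): C5/E5 M3 -> F4/F4 P1 similar
  -> R3 @ bar 6 tick 0 v(1, 2): C5 above F4
  -> R4 @ bar 6 tick 0 v(0, 1): G3/C5 P4 untreated
  -> R4 @ bar 6 tick 0 v(0, 2): G3/F4 m7 untreated
  -> R4 @ bar 6 tick 0 v(0, 3): G3/F4 m7 untreated
  -> R7 @ bar 6 tick 0 v(3,): E5->F4 leap 11st
  -> R3 @ bar 6 tick 1 v(1, 2): C5 above F4
  -> R3 @ bar 6 tick 2 v(1, 2): C5 above F4
  -> R3 @ bar 6 tick 3 v(1, 2): C5 above F4
  -> R1 @ bar 7 tick 0 v(2, 3): F4/F4 P1 -> C5/C5 P1 similar
  -> R1 @ bar 8 tick 0 v(1, 2): F4/C5 P5 -> G4/D5 P5 similar
  -> R1 @ bar 8 tick 0 v(1, 3): F4/C5 P5 -> G4/D5 P5 similar
  -> R1 @ bar 8 tick 0 v(2, 3): C5/C5 P1 -> D5/D5 P1 similar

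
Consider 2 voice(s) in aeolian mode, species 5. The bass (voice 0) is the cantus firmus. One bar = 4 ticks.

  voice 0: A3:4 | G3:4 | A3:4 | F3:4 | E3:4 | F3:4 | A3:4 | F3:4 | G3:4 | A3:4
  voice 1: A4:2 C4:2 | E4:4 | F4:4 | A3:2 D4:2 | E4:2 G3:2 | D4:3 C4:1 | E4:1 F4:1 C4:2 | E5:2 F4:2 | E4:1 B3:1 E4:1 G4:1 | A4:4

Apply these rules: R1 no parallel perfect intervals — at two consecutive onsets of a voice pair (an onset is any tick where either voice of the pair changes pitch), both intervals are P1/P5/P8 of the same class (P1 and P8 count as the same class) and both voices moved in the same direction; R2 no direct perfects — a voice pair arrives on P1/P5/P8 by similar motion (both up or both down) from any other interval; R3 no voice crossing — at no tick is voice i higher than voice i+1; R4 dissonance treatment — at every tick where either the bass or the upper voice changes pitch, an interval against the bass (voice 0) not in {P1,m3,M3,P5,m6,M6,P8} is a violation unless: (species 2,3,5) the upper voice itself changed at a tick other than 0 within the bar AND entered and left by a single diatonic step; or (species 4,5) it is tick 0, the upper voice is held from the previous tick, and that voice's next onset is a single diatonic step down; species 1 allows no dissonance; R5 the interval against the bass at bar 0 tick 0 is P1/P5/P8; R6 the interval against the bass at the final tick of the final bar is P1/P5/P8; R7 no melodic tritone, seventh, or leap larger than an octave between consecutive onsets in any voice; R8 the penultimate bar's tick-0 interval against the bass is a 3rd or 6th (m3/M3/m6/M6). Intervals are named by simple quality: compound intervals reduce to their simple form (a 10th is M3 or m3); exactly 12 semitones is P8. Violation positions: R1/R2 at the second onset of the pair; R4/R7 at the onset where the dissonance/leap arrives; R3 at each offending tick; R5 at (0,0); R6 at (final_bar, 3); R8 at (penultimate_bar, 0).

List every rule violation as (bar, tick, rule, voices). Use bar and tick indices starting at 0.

bar 0: v0=A3 v1=A4 downbeat P8
bar 1: v0=G3 v1=E4 downbeat M6
bar 2: v0=A3 v1=F4 downbeat m6
bar 3: v0=F3 v1=A3 downbeat M3
bar 4: v0=E3 v1=E4 downbeat P8
bar 5: v0=F3 v1=D4 downbeat M6
bar 6: v0=A3 v1=E4 downbeat P5
bar 7: v0=F3 v1=E5 downbeat M7
bar 8: v0=G3 v1=E4 downbeat M6
bar 9: v0=A3 v1=A4 downbeat P8
  -> R1 @ bar 6 tick 0 v(0, 1): F3/C4 P5 -> A3/E4 P5 similar
  -> R4 @ bar 7 tick 0 v(0, 1): F3/E5 M7 untreated
  -> R7 @ bar 7 tick 0 v(1,): C4->E5 leap 16st
  -> R7 @ bar 7 tick 2 v(1,): E5->F4 leap 11st
  -> R1 @ bar 9 tick 0 v(0, 1): G3/G4 P8 -> A3/A4 P8 similar

(6, 0, R1, (0, 1))
(7, 0, R4, (0, 1))
(7, 0, R7, (1,))
(7, 2, R7, (1,))
(9, 0, R1, (0, 1))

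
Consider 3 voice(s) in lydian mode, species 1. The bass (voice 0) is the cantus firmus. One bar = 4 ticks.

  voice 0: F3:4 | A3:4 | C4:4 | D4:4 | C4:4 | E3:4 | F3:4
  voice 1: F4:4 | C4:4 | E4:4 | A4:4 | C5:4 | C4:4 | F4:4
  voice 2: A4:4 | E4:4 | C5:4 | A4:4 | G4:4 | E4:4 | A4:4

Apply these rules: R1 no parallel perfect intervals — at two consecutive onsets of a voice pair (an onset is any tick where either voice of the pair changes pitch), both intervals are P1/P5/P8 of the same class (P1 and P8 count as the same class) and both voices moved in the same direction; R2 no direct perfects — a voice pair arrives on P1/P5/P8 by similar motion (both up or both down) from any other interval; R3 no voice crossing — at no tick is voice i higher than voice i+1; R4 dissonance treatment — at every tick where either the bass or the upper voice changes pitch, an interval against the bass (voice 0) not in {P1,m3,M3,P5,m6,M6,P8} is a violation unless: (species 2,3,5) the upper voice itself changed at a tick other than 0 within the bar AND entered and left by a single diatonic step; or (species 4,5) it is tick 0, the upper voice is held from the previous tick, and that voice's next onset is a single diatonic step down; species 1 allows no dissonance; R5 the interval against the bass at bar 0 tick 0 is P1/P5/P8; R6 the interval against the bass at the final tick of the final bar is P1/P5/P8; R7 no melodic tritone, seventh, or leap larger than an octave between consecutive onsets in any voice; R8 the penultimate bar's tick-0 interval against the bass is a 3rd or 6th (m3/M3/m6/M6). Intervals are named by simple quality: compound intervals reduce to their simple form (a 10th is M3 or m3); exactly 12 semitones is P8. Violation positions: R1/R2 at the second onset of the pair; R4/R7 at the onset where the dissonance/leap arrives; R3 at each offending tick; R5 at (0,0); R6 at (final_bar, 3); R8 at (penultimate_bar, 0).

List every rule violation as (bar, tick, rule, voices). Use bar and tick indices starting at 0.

(0, 0, R5, (0, 2))
(2, 0, R2, (0, 2))
(3, 0, R2, (0, 1))
(4, 0, R1, (0, 2))
(4, 0, R3, (1, 2))
(4, 1, R3, (1, 2))
(4, 2, R3, (1, 2))
(4, 3, R3, (1, 2))
(5, 0, R2, (0, 2))
(5, 0, R8, (0, 2))
(6, 0, R2, (0, 1))
(6, 3, R6, (0, 2))

bar 0: v0=F3 v1=F4 v2=A4 downbeat M3
bar 1: v0=A3 v1=C4 v2=E4 downbeat P5
bar 2: v0=C4 v1=E4 v2=C5 downbeat P8
bar 3: v0=D4 v1=A4 v2=A4 downbeat P5
bar 4: v0=C4 v1=C5 v2=G4 downbeat P5
bar 5: v0=E3 v1=C4 v2=E4 downbeat P8
bar 6: v0=F3 v1=F4 v2=A4 downbeat M3
  -> R5 @ bar 0 tick 0 v(0, 2): opens on M3
  -> R2 @ bar 2 tick 0 v(0, 2): A3/E4 P5 -> C4/C5 P8 similar
  -> R2 @ bar 3 tick 0 v(0, 1): C4/E4 M3 -> D4/A4 P5 similar
  -> R1 @ bar 4 tick 0 v(0, 2): D4/A4 P5 -> C4/G4 P5 similar
  -> R3 @ bar 4 tick 0 v(1, 2): C5 above G4
  -> R3 @ bar 4 tick 1 v(1, 2): C5 above G4
  -> R3 @ bar 4 tick 2 v(1, 2): C5 above G4
  -> R3 @ bar 4 tick 3 v(1, 2): C5 above G4
  -> R2 @ bar 5 tick 0 v(0, 2): C4/G4 P5 -> E3/E4 P8 similar
  -> R8 @ bar 5 tick 0 v(0, 2): penult P8 not 3rd/6th
  -> R2 @ bar 6 tick 0 v(0, 1): E3/C4 m6 -> F3/F4 P8 similar
  -> R6 @ bar 6 tick 3 v(0, 2): closes on M3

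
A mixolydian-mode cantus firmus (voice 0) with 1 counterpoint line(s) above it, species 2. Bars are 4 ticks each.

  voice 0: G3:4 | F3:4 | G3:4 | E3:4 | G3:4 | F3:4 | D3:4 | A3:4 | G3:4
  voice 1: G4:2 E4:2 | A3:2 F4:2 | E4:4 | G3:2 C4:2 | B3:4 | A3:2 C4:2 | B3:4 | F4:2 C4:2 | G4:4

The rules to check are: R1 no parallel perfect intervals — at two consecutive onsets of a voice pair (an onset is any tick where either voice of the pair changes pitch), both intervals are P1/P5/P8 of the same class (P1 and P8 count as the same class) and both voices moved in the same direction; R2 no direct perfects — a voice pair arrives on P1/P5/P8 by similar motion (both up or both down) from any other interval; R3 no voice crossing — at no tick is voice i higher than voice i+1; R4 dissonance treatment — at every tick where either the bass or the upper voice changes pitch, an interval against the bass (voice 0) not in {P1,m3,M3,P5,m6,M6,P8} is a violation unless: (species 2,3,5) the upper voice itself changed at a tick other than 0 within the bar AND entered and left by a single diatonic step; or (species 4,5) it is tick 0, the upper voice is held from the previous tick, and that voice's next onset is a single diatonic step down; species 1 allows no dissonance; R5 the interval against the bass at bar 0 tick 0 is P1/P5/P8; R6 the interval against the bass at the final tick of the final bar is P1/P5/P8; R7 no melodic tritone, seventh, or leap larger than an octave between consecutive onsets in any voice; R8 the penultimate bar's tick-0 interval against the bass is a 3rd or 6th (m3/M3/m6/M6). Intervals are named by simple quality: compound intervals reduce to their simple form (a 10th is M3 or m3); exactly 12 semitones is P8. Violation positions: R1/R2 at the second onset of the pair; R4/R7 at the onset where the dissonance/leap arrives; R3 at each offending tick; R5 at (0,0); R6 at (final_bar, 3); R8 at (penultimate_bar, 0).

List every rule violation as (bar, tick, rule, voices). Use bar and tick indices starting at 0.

(7, 0, R7, (1,))

bar 0: v0=G3 v1=G4 downbeat P8
bar 1: v0=F3 v1=A3 downbeat M3
bar 2: v0=G3 v1=E4 downbeat M6
bar 3: v0=E3 v1=G3 downbeat m3
bar 4: v0=G3 v1=B3 downbeat M3
bar 5: v0=F3 v1=A3 downbeat M3
bar 6: v0=D3 v1=B3 downbeat M6
bar 7: v0=A3 v1=F4 downbeat m6
bar 8: v0=G3 v1=G4 downbeat P8
  -> R7 @ bar 7 tick 0 v(1,): B3->F4 leap 6st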